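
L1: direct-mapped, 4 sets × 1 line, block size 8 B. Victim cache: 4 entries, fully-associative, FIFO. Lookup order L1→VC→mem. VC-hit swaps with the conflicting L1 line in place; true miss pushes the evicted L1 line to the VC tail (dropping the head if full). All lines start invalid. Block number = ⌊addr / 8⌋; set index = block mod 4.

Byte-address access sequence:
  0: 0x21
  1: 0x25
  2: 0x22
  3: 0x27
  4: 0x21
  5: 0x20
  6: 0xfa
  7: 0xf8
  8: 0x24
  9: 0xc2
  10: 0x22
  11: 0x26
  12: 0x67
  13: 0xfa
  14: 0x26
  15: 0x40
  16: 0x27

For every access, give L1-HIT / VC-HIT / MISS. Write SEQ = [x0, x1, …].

  [0] addr=0x21 blk=4 s=0: MISS | VC []
  [1] addr=0x25 blk=4 s=0: L1-HIT | VC []
  [2] addr=0x22 blk=4 s=0: L1-HIT | VC []
  [3] addr=0x27 blk=4 s=0: L1-HIT | VC []
  [4] addr=0x21 blk=4 s=0: L1-HIT | VC []
  [5] addr=0x20 blk=4 s=0: L1-HIT | VC []
  [6] addr=0xfa blk=31 s=3: MISS | VC []
  [7] addr=0xf8 blk=31 s=3: L1-HIT | VC []
  [8] addr=0x24 blk=4 s=0: L1-HIT | VC []
  [9] addr=0xc2 blk=24 s=0: MISS | VC [4]
  [10] addr=0x22 blk=4 s=0: VC-HIT | VC [24]
  [11] addr=0x26 blk=4 s=0: L1-HIT | VC [24]
  [12] addr=0x67 blk=12 s=0: MISS | VC [24, 4]
  [13] addr=0xfa blk=31 s=3: L1-HIT | VC [24, 4]
  [14] addr=0x26 blk=4 s=0: VC-HIT | VC [24, 12]
  [15] addr=0x40 blk=8 s=0: MISS | VC [24, 12, 4]
  [16] addr=0x27 blk=4 s=0: VC-HIT | VC [24, 12, 8]

SEQ = [MISS, L1-HIT, L1-HIT, L1-HIT, L1-HIT, L1-HIT, MISS, L1-HIT, L1-HIT, MISS, VC-HIT, L1-HIT, MISS, L1-HIT, VC-HIT, MISS, VC-HIT]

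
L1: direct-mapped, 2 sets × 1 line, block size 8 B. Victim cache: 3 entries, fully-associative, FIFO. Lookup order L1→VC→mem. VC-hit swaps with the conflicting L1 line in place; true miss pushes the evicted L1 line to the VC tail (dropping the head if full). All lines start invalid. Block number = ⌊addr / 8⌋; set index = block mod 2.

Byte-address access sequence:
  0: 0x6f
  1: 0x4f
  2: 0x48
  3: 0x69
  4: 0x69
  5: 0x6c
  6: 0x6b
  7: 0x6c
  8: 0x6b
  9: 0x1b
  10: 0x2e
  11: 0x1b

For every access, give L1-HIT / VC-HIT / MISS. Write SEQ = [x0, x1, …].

SEQ = [MISS, MISS, L1-HIT, VC-HIT, L1-HIT, L1-HIT, L1-HIT, L1-HIT, L1-HIT, MISS, MISS, VC-HIT]

0: 0x6f (blk 13, set 1) → MISS  vc=[]
1: 0x4f (blk 9, set 1) → MISS  vc=[13]
2: 0x48 (blk 9, set 1) → L1-HIT  vc=[13]
3: 0x69 (blk 13, set 1) → VC-HIT  vc=[9]
4: 0x69 (blk 13, set 1) → L1-HIT  vc=[9]
5: 0x6c (blk 13, set 1) → L1-HIT  vc=[9]
6: 0x6b (blk 13, set 1) → L1-HIT  vc=[9]
7: 0x6c (blk 13, set 1) → L1-HIT  vc=[9]
8: 0x6b (blk 13, set 1) → L1-HIT  vc=[9]
9: 0x1b (blk 3, set 1) → MISS  vc=[9, 13]
10: 0x2e (blk 5, set 1) → MISS  vc=[9, 13, 3]
11: 0x1b (blk 3, set 1) → VC-HIT  vc=[9, 13, 5]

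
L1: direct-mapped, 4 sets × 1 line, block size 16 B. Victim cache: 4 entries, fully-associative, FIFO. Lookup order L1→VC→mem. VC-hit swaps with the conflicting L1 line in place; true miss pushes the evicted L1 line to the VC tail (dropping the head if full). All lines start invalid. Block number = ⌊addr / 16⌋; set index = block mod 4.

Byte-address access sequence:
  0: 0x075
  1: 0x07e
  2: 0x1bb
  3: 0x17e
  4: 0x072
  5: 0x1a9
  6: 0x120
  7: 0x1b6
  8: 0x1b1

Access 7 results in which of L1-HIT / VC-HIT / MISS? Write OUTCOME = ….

#0 0x75→b7/s3 MISS; vc=[]
#1 0x7e→b7/s3 L1-HIT; vc=[]
#2 0x1bb→b27/s3 MISS; vc=[7]
#3 0x17e→b23/s3 MISS; vc=[7,27]
#4 0x72→b7/s3 VC-HIT; vc=[23,27]
#5 0x1a9→b26/s2 MISS; vc=[23,27]
#6 0x120→b18/s2 MISS; vc=[23,27,26]
#7 0x1b6→b27/s3 VC-HIT; vc=[23,7,26]
#8 0x1b1→b27/s3 L1-HIT; vc=[23,7,26]

OUTCOME = VC-HIT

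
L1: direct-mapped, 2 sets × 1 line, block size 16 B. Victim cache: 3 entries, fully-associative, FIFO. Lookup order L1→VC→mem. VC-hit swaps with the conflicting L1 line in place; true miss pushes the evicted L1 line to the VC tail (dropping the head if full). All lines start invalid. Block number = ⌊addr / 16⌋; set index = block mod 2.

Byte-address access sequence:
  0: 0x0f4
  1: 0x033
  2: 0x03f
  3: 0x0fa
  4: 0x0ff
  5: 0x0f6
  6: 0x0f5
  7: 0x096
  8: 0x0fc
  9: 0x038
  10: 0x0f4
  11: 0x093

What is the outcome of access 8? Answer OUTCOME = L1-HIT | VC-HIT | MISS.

OUTCOME = VC-HIT

#0 0xf4→b15/s1 MISS; vc=[]
#1 0x33→b3/s1 MISS; vc=[15]
#2 0x3f→b3/s1 L1-HIT; vc=[15]
#3 0xfa→b15/s1 VC-HIT; vc=[3]
#4 0xff→b15/s1 L1-HIT; vc=[3]
#5 0xf6→b15/s1 L1-HIT; vc=[3]
#6 0xf5→b15/s1 L1-HIT; vc=[3]
#7 0x96→b9/s1 MISS; vc=[3,15]
#8 0xfc→b15/s1 VC-HIT; vc=[3,9]
#9 0x38→b3/s1 VC-HIT; vc=[15,9]
#10 0xf4→b15/s1 VC-HIT; vc=[3,9]
#11 0x93→b9/s1 VC-HIT; vc=[3,15]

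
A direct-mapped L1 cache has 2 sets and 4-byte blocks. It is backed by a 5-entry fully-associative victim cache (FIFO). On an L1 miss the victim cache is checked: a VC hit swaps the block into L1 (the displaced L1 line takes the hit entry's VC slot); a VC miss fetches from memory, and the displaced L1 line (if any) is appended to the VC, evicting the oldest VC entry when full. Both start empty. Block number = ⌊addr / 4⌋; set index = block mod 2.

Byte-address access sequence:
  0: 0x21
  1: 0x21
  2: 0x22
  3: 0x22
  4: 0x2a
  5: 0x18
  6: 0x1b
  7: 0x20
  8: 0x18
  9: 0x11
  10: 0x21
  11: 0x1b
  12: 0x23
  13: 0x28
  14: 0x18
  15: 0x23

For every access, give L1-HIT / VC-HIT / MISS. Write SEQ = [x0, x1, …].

SEQ = [MISS, L1-HIT, L1-HIT, L1-HIT, MISS, MISS, L1-HIT, VC-HIT, VC-HIT, MISS, VC-HIT, VC-HIT, VC-HIT, VC-HIT, VC-HIT, VC-HIT]

0: 0x21 (blk 8, set 0) → MISS  vc=[]
1: 0x21 (blk 8, set 0) → L1-HIT  vc=[]
2: 0x22 (blk 8, set 0) → L1-HIT  vc=[]
3: 0x22 (blk 8, set 0) → L1-HIT  vc=[]
4: 0x2a (blk 10, set 0) → MISS  vc=[8]
5: 0x18 (blk 6, set 0) → MISS  vc=[8, 10]
6: 0x1b (blk 6, set 0) → L1-HIT  vc=[8, 10]
7: 0x20 (blk 8, set 0) → VC-HIT  vc=[6, 10]
8: 0x18 (blk 6, set 0) → VC-HIT  vc=[8, 10]
9: 0x11 (blk 4, set 0) → MISS  vc=[8, 10, 6]
10: 0x21 (blk 8, set 0) → VC-HIT  vc=[4, 10, 6]
11: 0x1b (blk 6, set 0) → VC-HIT  vc=[4, 10, 8]
12: 0x23 (blk 8, set 0) → VC-HIT  vc=[4, 10, 6]
13: 0x28 (blk 10, set 0) → VC-HIT  vc=[4, 8, 6]
14: 0x18 (blk 6, set 0) → VC-HIT  vc=[4, 8, 10]
15: 0x23 (blk 8, set 0) → VC-HIT  vc=[4, 6, 10]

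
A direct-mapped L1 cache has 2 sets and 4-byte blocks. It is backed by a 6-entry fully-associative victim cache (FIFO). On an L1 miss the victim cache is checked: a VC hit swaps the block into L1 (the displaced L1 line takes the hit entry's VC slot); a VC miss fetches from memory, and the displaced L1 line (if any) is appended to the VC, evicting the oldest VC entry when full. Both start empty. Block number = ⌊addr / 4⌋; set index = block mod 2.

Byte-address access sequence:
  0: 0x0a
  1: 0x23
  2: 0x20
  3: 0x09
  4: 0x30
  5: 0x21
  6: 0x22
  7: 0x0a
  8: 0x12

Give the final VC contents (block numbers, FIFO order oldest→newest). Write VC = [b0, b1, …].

VC = [12, 8, 2]

  [0] addr=0xa blk=2 s=0: MISS | VC []
  [1] addr=0x23 blk=8 s=0: MISS | VC [2]
  [2] addr=0x20 blk=8 s=0: L1-HIT | VC [2]
  [3] addr=0x9 blk=2 s=0: VC-HIT | VC [8]
  [4] addr=0x30 blk=12 s=0: MISS | VC [8, 2]
  [5] addr=0x21 blk=8 s=0: VC-HIT | VC [12, 2]
  [6] addr=0x22 blk=8 s=0: L1-HIT | VC [12, 2]
  [7] addr=0xa blk=2 s=0: VC-HIT | VC [12, 8]
  [8] addr=0x12 blk=4 s=0: MISS | VC [12, 8, 2]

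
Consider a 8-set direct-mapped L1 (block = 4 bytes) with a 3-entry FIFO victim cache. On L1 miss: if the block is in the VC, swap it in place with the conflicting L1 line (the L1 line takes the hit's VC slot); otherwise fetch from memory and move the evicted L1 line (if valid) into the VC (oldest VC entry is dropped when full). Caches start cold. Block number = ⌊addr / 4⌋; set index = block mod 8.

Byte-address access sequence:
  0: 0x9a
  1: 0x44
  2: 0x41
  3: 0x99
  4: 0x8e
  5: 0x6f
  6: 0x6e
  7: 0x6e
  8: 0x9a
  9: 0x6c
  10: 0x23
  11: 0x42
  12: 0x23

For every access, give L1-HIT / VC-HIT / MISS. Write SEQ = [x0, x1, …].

#0 0x9a→b38/s6 MISS; vc=[]
#1 0x44→b17/s1 MISS; vc=[]
#2 0x41→b16/s0 MISS; vc=[]
#3 0x99→b38/s6 L1-HIT; vc=[]
#4 0x8e→b35/s3 MISS; vc=[]
#5 0x6f→b27/s3 MISS; vc=[35]
#6 0x6e→b27/s3 L1-HIT; vc=[35]
#7 0x6e→b27/s3 L1-HIT; vc=[35]
#8 0x9a→b38/s6 L1-HIT; vc=[35]
#9 0x6c→b27/s3 L1-HIT; vc=[35]
#10 0x23→b8/s0 MISS; vc=[35,16]
#11 0x42→b16/s0 VC-HIT; vc=[35,8]
#12 0x23→b8/s0 VC-HIT; vc=[35,16]

SEQ = [MISS, MISS, MISS, L1-HIT, MISS, MISS, L1-HIT, L1-HIT, L1-HIT, L1-HIT, MISS, VC-HIT, VC-HIT]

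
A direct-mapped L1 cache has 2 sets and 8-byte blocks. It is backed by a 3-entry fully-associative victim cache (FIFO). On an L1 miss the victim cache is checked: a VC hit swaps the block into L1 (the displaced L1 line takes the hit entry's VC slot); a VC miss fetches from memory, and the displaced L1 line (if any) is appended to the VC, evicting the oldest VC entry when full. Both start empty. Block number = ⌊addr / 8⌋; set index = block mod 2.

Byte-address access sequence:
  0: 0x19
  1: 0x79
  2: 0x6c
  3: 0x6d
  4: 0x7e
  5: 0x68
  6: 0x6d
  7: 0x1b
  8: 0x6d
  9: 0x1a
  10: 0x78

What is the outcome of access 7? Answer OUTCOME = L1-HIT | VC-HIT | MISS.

0: 0x19 (blk 3, set 1) → MISS  vc=[]
1: 0x79 (blk 15, set 1) → MISS  vc=[3]
2: 0x6c (blk 13, set 1) → MISS  vc=[3, 15]
3: 0x6d (blk 13, set 1) → L1-HIT  vc=[3, 15]
4: 0x7e (blk 15, set 1) → VC-HIT  vc=[3, 13]
5: 0x68 (blk 13, set 1) → VC-HIT  vc=[3, 15]
6: 0x6d (blk 13, set 1) → L1-HIT  vc=[3, 15]
7: 0x1b (blk 3, set 1) → VC-HIT  vc=[13, 15]
8: 0x6d (blk 13, set 1) → VC-HIT  vc=[3, 15]
9: 0x1a (blk 3, set 1) → VC-HIT  vc=[13, 15]
10: 0x78 (blk 15, set 1) → VC-HIT  vc=[13, 3]

OUTCOME = VC-HIT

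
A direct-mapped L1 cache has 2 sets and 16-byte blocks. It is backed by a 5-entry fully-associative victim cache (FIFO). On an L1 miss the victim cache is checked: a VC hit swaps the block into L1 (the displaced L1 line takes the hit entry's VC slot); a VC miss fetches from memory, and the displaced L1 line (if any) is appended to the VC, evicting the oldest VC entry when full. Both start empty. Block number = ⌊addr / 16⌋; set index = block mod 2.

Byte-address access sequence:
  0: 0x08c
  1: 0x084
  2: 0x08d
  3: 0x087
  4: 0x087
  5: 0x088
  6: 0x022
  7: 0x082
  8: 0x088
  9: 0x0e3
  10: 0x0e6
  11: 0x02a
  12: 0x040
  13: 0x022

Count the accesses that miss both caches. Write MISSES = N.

#0 0x8c→b8/s0 MISS; vc=[]
#1 0x84→b8/s0 L1-HIT; vc=[]
#2 0x8d→b8/s0 L1-HIT; vc=[]
#3 0x87→b8/s0 L1-HIT; vc=[]
#4 0x87→b8/s0 L1-HIT; vc=[]
#5 0x88→b8/s0 L1-HIT; vc=[]
#6 0x22→b2/s0 MISS; vc=[8]
#7 0x82→b8/s0 VC-HIT; vc=[2]
#8 0x88→b8/s0 L1-HIT; vc=[2]
#9 0xe3→b14/s0 MISS; vc=[2,8]
#10 0xe6→b14/s0 L1-HIT; vc=[2,8]
#11 0x2a→b2/s0 VC-HIT; vc=[14,8]
#12 0x40→b4/s0 MISS; vc=[14,8,2]
#13 0x22→b2/s0 VC-HIT; vc=[14,8,4]

MISSES = 4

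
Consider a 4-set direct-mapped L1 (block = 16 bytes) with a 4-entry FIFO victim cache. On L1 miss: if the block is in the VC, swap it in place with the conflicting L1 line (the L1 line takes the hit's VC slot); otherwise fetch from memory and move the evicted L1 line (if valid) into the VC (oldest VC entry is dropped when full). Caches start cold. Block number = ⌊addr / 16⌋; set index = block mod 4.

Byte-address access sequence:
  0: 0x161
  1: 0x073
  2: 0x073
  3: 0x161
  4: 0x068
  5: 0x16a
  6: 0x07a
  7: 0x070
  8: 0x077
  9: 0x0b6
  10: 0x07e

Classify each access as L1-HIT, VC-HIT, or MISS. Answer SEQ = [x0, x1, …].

SEQ = [MISS, MISS, L1-HIT, L1-HIT, MISS, VC-HIT, L1-HIT, L1-HIT, L1-HIT, MISS, VC-HIT]

#0 0x161→b22/s2 MISS; vc=[]
#1 0x73→b7/s3 MISS; vc=[]
#2 0x73→b7/s3 L1-HIT; vc=[]
#3 0x161→b22/s2 L1-HIT; vc=[]
#4 0x68→b6/s2 MISS; vc=[22]
#5 0x16a→b22/s2 VC-HIT; vc=[6]
#6 0x7a→b7/s3 L1-HIT; vc=[6]
#7 0x70→b7/s3 L1-HIT; vc=[6]
#8 0x77→b7/s3 L1-HIT; vc=[6]
#9 0xb6→b11/s3 MISS; vc=[6,7]
#10 0x7e→b7/s3 VC-HIT; vc=[6,11]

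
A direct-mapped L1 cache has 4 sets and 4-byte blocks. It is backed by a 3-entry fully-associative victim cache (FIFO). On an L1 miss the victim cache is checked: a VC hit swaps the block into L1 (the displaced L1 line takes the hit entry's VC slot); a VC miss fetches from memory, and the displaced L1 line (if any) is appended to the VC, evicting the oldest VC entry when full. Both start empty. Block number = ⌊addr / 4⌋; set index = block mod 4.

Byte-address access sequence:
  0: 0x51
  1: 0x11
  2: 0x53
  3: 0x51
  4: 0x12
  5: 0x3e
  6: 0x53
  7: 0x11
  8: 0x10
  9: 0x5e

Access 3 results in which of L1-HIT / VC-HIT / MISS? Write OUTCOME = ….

OUTCOME = L1-HIT

0: 0x51 (blk 20, set 0) → MISS  vc=[]
1: 0x11 (blk 4, set 0) → MISS  vc=[20]
2: 0x53 (blk 20, set 0) → VC-HIT  vc=[4]
3: 0x51 (blk 20, set 0) → L1-HIT  vc=[4]
4: 0x12 (blk 4, set 0) → VC-HIT  vc=[20]
5: 0x3e (blk 15, set 3) → MISS  vc=[20]
6: 0x53 (blk 20, set 0) → VC-HIT  vc=[4]
7: 0x11 (blk 4, set 0) → VC-HIT  vc=[20]
8: 0x10 (blk 4, set 0) → L1-HIT  vc=[20]
9: 0x5e (blk 23, set 3) → MISS  vc=[20, 15]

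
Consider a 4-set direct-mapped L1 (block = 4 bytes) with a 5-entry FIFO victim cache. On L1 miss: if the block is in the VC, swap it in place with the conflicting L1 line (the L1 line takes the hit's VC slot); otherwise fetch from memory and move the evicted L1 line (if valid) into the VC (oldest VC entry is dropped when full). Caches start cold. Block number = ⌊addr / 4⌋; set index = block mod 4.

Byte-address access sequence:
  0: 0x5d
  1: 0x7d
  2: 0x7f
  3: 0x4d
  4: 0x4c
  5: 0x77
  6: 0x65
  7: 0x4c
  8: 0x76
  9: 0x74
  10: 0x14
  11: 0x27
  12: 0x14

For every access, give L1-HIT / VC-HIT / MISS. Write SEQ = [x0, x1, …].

#0 0x5d→b23/s3 MISS; vc=[]
#1 0x7d→b31/s3 MISS; vc=[23]
#2 0x7f→b31/s3 L1-HIT; vc=[23]
#3 0x4d→b19/s3 MISS; vc=[23,31]
#4 0x4c→b19/s3 L1-HIT; vc=[23,31]
#5 0x77→b29/s1 MISS; vc=[23,31]
#6 0x65→b25/s1 MISS; vc=[23,31,29]
#7 0x4c→b19/s3 L1-HIT; vc=[23,31,29]
#8 0x76→b29/s1 VC-HIT; vc=[23,31,25]
#9 0x74→b29/s1 L1-HIT; vc=[23,31,25]
#10 0x14→b5/s1 MISS; vc=[23,31,25,29]
#11 0x27→b9/s1 MISS; vc=[23,31,25,29,5]
#12 0x14→b5/s1 VC-HIT; vc=[23,31,25,29,9]

SEQ = [MISS, MISS, L1-HIT, MISS, L1-HIT, MISS, MISS, L1-HIT, VC-HIT, L1-HIT, MISS, MISS, VC-HIT]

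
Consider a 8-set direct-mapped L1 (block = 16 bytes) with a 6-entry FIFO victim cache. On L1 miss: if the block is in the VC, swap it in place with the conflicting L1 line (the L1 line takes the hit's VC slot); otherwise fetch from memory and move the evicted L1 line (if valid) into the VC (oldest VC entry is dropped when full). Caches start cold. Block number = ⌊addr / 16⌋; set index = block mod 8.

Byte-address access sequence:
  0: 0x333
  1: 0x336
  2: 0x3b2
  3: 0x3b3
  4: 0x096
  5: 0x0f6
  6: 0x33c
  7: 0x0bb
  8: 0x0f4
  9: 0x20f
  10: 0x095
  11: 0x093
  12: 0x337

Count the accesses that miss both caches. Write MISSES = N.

MISSES = 6

  [0] addr=0x333 blk=51 s=3: MISS | VC []
  [1] addr=0x336 blk=51 s=3: L1-HIT | VC []
  [2] addr=0x3b2 blk=59 s=3: MISS | VC [51]
  [3] addr=0x3b3 blk=59 s=3: L1-HIT | VC [51]
  [4] addr=0x96 blk=9 s=1: MISS | VC [51]
  [5] addr=0xf6 blk=15 s=7: MISS | VC [51]
  [6] addr=0x33c blk=51 s=3: VC-HIT | VC [59]
  [7] addr=0xbb blk=11 s=3: MISS | VC [59, 51]
  [8] addr=0xf4 blk=15 s=7: L1-HIT | VC [59, 51]
  [9] addr=0x20f blk=32 s=0: MISS | VC [59, 51]
  [10] addr=0x95 blk=9 s=1: L1-HIT | VC [59, 51]
  [11] addr=0x93 blk=9 s=1: L1-HIT | VC [59, 51]
  [12] addr=0x337 blk=51 s=3: VC-HIT | VC [59, 11]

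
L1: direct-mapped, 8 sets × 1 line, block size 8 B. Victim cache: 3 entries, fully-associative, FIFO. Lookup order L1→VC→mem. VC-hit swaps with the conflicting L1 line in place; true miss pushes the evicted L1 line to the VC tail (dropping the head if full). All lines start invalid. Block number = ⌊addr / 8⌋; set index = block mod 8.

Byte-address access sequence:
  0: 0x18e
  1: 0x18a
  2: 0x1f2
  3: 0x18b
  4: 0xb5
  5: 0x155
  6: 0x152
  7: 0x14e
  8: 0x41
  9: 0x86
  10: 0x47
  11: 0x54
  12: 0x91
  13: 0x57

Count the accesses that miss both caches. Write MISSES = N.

MISSES = 9

#0 0x18e→b49/s1 MISS; vc=[]
#1 0x18a→b49/s1 L1-HIT; vc=[]
#2 0x1f2→b62/s6 MISS; vc=[]
#3 0x18b→b49/s1 L1-HIT; vc=[]
#4 0xb5→b22/s6 MISS; vc=[62]
#5 0x155→b42/s2 MISS; vc=[62]
#6 0x152→b42/s2 L1-HIT; vc=[62]
#7 0x14e→b41/s1 MISS; vc=[62,49]
#8 0x41→b8/s0 MISS; vc=[62,49]
#9 0x86→b16/s0 MISS; vc=[62,49,8]
#10 0x47→b8/s0 VC-HIT; vc=[62,49,16]
#11 0x54→b10/s2 MISS; vc=[49,16,42]
#12 0x91→b18/s2 MISS; vc=[16,42,10]
#13 0x57→b10/s2 VC-HIT; vc=[16,42,18]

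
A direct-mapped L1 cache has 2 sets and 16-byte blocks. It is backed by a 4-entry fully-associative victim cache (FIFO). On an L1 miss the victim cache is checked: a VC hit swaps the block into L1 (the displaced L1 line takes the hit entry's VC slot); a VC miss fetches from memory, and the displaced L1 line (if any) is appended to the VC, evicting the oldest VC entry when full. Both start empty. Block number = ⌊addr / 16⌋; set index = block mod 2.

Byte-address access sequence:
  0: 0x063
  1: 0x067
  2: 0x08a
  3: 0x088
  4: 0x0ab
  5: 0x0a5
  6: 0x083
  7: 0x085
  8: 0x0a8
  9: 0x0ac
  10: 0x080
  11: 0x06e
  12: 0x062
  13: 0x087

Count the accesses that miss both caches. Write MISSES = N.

0: 0x63 (blk 6, set 0) → MISS  vc=[]
1: 0x67 (blk 6, set 0) → L1-HIT  vc=[]
2: 0x8a (blk 8, set 0) → MISS  vc=[6]
3: 0x88 (blk 8, set 0) → L1-HIT  vc=[6]
4: 0xab (blk 10, set 0) → MISS  vc=[6, 8]
5: 0xa5 (blk 10, set 0) → L1-HIT  vc=[6, 8]
6: 0x83 (blk 8, set 0) → VC-HIT  vc=[6, 10]
7: 0x85 (blk 8, set 0) → L1-HIT  vc=[6, 10]
8: 0xa8 (blk 10, set 0) → VC-HIT  vc=[6, 8]
9: 0xac (blk 10, set 0) → L1-HIT  vc=[6, 8]
10: 0x80 (blk 8, set 0) → VC-HIT  vc=[6, 10]
11: 0x6e (blk 6, set 0) → VC-HIT  vc=[8, 10]
12: 0x62 (blk 6, set 0) → L1-HIT  vc=[8, 10]
13: 0x87 (blk 8, set 0) → VC-HIT  vc=[6, 10]

MISSES = 3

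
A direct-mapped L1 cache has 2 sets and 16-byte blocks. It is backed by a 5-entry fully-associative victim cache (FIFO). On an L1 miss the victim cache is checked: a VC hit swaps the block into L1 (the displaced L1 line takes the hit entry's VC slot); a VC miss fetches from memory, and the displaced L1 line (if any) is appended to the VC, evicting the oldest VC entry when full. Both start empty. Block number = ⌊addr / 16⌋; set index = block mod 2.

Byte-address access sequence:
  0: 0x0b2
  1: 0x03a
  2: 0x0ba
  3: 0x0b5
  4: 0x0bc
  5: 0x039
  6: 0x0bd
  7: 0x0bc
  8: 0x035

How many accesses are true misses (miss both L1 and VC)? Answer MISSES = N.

MISSES = 2

0: 0xb2 (blk 11, set 1) → MISS  vc=[]
1: 0x3a (blk 3, set 1) → MISS  vc=[11]
2: 0xba (blk 11, set 1) → VC-HIT  vc=[3]
3: 0xb5 (blk 11, set 1) → L1-HIT  vc=[3]
4: 0xbc (blk 11, set 1) → L1-HIT  vc=[3]
5: 0x39 (blk 3, set 1) → VC-HIT  vc=[11]
6: 0xbd (blk 11, set 1) → VC-HIT  vc=[3]
7: 0xbc (blk 11, set 1) → L1-HIT  vc=[3]
8: 0x35 (blk 3, set 1) → VC-HIT  vc=[11]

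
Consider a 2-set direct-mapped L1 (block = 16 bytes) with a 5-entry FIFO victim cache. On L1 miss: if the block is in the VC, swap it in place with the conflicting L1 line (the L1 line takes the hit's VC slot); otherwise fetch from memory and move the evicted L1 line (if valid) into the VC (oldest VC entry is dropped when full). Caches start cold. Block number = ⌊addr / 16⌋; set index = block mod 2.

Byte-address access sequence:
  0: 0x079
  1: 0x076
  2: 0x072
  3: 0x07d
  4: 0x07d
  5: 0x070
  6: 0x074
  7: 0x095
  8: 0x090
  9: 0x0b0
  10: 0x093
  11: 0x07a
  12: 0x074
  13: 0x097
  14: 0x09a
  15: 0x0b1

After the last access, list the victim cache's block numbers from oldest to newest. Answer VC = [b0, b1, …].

#0 0x79→b7/s1 MISS; vc=[]
#1 0x76→b7/s1 L1-HIT; vc=[]
#2 0x72→b7/s1 L1-HIT; vc=[]
#3 0x7d→b7/s1 L1-HIT; vc=[]
#4 0x7d→b7/s1 L1-HIT; vc=[]
#5 0x70→b7/s1 L1-HIT; vc=[]
#6 0x74→b7/s1 L1-HIT; vc=[]
#7 0x95→b9/s1 MISS; vc=[7]
#8 0x90→b9/s1 L1-HIT; vc=[7]
#9 0xb0→b11/s1 MISS; vc=[7,9]
#10 0x93→b9/s1 VC-HIT; vc=[7,11]
#11 0x7a→b7/s1 VC-HIT; vc=[9,11]
#12 0x74→b7/s1 L1-HIT; vc=[9,11]
#13 0x97→b9/s1 VC-HIT; vc=[7,11]
#14 0x9a→b9/s1 L1-HIT; vc=[7,11]
#15 0xb1→b11/s1 VC-HIT; vc=[7,9]

VC = [7, 9]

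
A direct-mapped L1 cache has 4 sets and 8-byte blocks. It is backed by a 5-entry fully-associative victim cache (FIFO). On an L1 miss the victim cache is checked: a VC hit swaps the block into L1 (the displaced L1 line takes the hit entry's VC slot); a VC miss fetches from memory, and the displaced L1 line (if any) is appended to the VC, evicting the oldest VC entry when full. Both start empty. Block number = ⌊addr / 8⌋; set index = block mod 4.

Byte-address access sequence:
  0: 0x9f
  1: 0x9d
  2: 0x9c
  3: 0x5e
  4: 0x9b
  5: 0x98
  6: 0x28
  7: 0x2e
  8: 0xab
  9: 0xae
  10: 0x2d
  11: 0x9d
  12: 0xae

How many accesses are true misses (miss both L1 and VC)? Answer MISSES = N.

0: 0x9f (blk 19, set 3) → MISS  vc=[]
1: 0x9d (blk 19, set 3) → L1-HIT  vc=[]
2: 0x9c (blk 19, set 3) → L1-HIT  vc=[]
3: 0x5e (blk 11, set 3) → MISS  vc=[19]
4: 0x9b (blk 19, set 3) → VC-HIT  vc=[11]
5: 0x98 (blk 19, set 3) → L1-HIT  vc=[11]
6: 0x28 (blk 5, set 1) → MISS  vc=[11]
7: 0x2e (blk 5, set 1) → L1-HIT  vc=[11]
8: 0xab (blk 21, set 1) → MISS  vc=[11, 5]
9: 0xae (blk 21, set 1) → L1-HIT  vc=[11, 5]
10: 0x2d (blk 5, set 1) → VC-HIT  vc=[11, 21]
11: 0x9d (blk 19, set 3) → L1-HIT  vc=[11, 21]
12: 0xae (blk 21, set 1) → VC-HIT  vc=[11, 5]

MISSES = 4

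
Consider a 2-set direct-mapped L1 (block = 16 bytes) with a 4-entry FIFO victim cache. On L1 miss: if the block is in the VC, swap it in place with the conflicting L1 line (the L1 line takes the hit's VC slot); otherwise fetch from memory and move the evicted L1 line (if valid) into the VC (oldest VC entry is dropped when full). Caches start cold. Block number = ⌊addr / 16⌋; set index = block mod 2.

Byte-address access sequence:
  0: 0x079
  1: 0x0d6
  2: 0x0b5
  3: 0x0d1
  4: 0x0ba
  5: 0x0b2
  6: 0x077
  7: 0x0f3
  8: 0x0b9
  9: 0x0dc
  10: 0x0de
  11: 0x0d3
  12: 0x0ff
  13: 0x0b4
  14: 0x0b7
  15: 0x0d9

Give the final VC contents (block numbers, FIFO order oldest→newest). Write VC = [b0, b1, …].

VC = [11, 15, 7]

  [0] addr=0x79 blk=7 s=1: MISS | VC []
  [1] addr=0xd6 blk=13 s=1: MISS | VC [7]
  [2] addr=0xb5 blk=11 s=1: MISS | VC [7, 13]
  [3] addr=0xd1 blk=13 s=1: VC-HIT | VC [7, 11]
  [4] addr=0xba blk=11 s=1: VC-HIT | VC [7, 13]
  [5] addr=0xb2 blk=11 s=1: L1-HIT | VC [7, 13]
  [6] addr=0x77 blk=7 s=1: VC-HIT | VC [11, 13]
  [7] addr=0xf3 blk=15 s=1: MISS | VC [11, 13, 7]
  [8] addr=0xb9 blk=11 s=1: VC-HIT | VC [15, 13, 7]
  [9] addr=0xdc blk=13 s=1: VC-HIT | VC [15, 11, 7]
  [10] addr=0xde blk=13 s=1: L1-HIT | VC [15, 11, 7]
  [11] addr=0xd3 blk=13 s=1: L1-HIT | VC [15, 11, 7]
  [12] addr=0xff blk=15 s=1: VC-HIT | VC [13, 11, 7]
  [13] addr=0xb4 blk=11 s=1: VC-HIT | VC [13, 15, 7]
  [14] addr=0xb7 blk=11 s=1: L1-HIT | VC [13, 15, 7]
  [15] addr=0xd9 blk=13 s=1: VC-HIT | VC [11, 15, 7]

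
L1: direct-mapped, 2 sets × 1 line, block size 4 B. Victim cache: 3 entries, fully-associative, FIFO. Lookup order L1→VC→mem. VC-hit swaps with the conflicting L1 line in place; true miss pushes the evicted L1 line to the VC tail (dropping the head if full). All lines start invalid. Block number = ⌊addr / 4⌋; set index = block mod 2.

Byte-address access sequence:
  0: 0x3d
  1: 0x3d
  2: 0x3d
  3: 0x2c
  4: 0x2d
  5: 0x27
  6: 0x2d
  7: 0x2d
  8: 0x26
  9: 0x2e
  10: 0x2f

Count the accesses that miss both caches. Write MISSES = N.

MISSES = 3

0: 0x3d (blk 15, set 1) → MISS  vc=[]
1: 0x3d (blk 15, set 1) → L1-HIT  vc=[]
2: 0x3d (blk 15, set 1) → L1-HIT  vc=[]
3: 0x2c (blk 11, set 1) → MISS  vc=[15]
4: 0x2d (blk 11, set 1) → L1-HIT  vc=[15]
5: 0x27 (blk 9, set 1) → MISS  vc=[15, 11]
6: 0x2d (blk 11, set 1) → VC-HIT  vc=[15, 9]
7: 0x2d (blk 11, set 1) → L1-HIT  vc=[15, 9]
8: 0x26 (blk 9, set 1) → VC-HIT  vc=[15, 11]
9: 0x2e (blk 11, set 1) → VC-HIT  vc=[15, 9]
10: 0x2f (blk 11, set 1) → L1-HIT  vc=[15, 9]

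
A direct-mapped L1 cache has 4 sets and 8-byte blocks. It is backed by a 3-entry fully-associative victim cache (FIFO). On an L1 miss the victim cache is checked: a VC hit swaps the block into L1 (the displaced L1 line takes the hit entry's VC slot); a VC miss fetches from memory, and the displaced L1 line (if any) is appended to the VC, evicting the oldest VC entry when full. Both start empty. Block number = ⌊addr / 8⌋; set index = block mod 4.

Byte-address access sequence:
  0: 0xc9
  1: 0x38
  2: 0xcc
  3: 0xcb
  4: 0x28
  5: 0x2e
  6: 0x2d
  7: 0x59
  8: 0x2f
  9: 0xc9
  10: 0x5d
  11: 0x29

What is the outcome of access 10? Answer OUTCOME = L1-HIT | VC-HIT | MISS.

OUTCOME = L1-HIT

0: 0xc9 (blk 25, set 1) → MISS  vc=[]
1: 0x38 (blk 7, set 3) → MISS  vc=[]
2: 0xcc (blk 25, set 1) → L1-HIT  vc=[]
3: 0xcb (blk 25, set 1) → L1-HIT  vc=[]
4: 0x28 (blk 5, set 1) → MISS  vc=[25]
5: 0x2e (blk 5, set 1) → L1-HIT  vc=[25]
6: 0x2d (blk 5, set 1) → L1-HIT  vc=[25]
7: 0x59 (blk 11, set 3) → MISS  vc=[25, 7]
8: 0x2f (blk 5, set 1) → L1-HIT  vc=[25, 7]
9: 0xc9 (blk 25, set 1) → VC-HIT  vc=[5, 7]
10: 0x5d (blk 11, set 3) → L1-HIT  vc=[5, 7]
11: 0x29 (blk 5, set 1) → VC-HIT  vc=[25, 7]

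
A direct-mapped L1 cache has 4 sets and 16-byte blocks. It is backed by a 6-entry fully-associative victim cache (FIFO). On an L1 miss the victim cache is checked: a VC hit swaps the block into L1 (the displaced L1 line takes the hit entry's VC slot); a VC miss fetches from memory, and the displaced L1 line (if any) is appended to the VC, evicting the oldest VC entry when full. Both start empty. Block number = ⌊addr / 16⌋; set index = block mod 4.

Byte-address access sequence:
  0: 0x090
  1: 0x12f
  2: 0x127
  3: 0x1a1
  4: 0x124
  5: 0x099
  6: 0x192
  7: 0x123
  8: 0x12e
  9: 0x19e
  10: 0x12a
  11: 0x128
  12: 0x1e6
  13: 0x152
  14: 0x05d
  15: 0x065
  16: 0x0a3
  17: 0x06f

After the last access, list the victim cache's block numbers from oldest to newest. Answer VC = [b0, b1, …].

0: 0x90 (blk 9, set 1) → MISS  vc=[]
1: 0x12f (blk 18, set 2) → MISS  vc=[]
2: 0x127 (blk 18, set 2) → L1-HIT  vc=[]
3: 0x1a1 (blk 26, set 2) → MISS  vc=[18]
4: 0x124 (blk 18, set 2) → VC-HIT  vc=[26]
5: 0x99 (blk 9, set 1) → L1-HIT  vc=[26]
6: 0x192 (blk 25, set 1) → MISS  vc=[26, 9]
7: 0x123 (blk 18, set 2) → L1-HIT  vc=[26, 9]
8: 0x12e (blk 18, set 2) → L1-HIT  vc=[26, 9]
9: 0x19e (blk 25, set 1) → L1-HIT  vc=[26, 9]
10: 0x12a (blk 18, set 2) → L1-HIT  vc=[26, 9]
11: 0x128 (blk 18, set 2) → L1-HIT  vc=[26, 9]
12: 0x1e6 (blk 30, set 2) → MISS  vc=[26, 9, 18]
13: 0x152 (blk 21, set 1) → MISS  vc=[26, 9, 18, 25]
14: 0x5d (blk 5, set 1) → MISS  vc=[26, 9, 18, 25, 21]
15: 0x65 (blk 6, set 2) → MISS  vc=[26, 9, 18, 25, 21, 30]
16: 0xa3 (blk 10, set 2) → MISS  vc=[9, 18, 25, 21, 30, 6]
17: 0x6f (blk 6, set 2) → VC-HIT  vc=[9, 18, 25, 21, 30, 10]

VC = [9, 18, 25, 21, 30, 10]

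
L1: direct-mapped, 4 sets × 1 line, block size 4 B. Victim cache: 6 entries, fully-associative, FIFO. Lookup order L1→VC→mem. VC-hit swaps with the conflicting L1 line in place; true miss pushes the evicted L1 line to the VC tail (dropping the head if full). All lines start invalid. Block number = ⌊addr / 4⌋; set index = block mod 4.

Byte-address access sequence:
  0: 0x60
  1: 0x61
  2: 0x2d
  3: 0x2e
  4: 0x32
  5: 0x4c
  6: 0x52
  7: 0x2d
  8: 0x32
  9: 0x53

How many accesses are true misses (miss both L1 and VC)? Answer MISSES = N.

MISSES = 5

0: 0x60 (blk 24, set 0) → MISS  vc=[]
1: 0x61 (blk 24, set 0) → L1-HIT  vc=[]
2: 0x2d (blk 11, set 3) → MISS  vc=[]
3: 0x2e (blk 11, set 3) → L1-HIT  vc=[]
4: 0x32 (blk 12, set 0) → MISS  vc=[24]
5: 0x4c (blk 19, set 3) → MISS  vc=[24, 11]
6: 0x52 (blk 20, set 0) → MISS  vc=[24, 11, 12]
7: 0x2d (blk 11, set 3) → VC-HIT  vc=[24, 19, 12]
8: 0x32 (blk 12, set 0) → VC-HIT  vc=[24, 19, 20]
9: 0x53 (blk 20, set 0) → VC-HIT  vc=[24, 19, 12]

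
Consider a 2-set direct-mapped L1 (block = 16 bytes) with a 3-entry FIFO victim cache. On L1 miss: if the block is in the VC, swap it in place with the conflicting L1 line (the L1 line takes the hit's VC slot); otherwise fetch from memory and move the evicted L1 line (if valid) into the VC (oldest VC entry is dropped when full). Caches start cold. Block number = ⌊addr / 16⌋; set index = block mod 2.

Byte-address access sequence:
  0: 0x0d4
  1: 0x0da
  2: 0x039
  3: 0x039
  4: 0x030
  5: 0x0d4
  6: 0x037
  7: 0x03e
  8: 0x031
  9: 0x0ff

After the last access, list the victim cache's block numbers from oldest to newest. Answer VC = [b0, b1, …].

  [0] addr=0xd4 blk=13 s=1: MISS | VC []
  [1] addr=0xda blk=13 s=1: L1-HIT | VC []
  [2] addr=0x39 blk=3 s=1: MISS | VC [13]
  [3] addr=0x39 blk=3 s=1: L1-HIT | VC [13]
  [4] addr=0x30 blk=3 s=1: L1-HIT | VC [13]
  [5] addr=0xd4 blk=13 s=1: VC-HIT | VC [3]
  [6] addr=0x37 blk=3 s=1: VC-HIT | VC [13]
  [7] addr=0x3e blk=3 s=1: L1-HIT | VC [13]
  [8] addr=0x31 blk=3 s=1: L1-HIT | VC [13]
  [9] addr=0xff blk=15 s=1: MISS | VC [13, 3]

VC = [13, 3]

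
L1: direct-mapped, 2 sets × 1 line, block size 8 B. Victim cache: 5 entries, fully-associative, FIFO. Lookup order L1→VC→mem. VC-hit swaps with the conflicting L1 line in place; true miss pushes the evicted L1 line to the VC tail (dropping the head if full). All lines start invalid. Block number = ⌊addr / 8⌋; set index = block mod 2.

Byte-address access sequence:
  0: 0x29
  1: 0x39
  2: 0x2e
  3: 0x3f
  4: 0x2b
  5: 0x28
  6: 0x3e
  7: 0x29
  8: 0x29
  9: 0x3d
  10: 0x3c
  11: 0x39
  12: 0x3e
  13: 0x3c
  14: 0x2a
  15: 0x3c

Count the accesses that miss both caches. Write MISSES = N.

#0 0x29→b5/s1 MISS; vc=[]
#1 0x39→b7/s1 MISS; vc=[5]
#2 0x2e→b5/s1 VC-HIT; vc=[7]
#3 0x3f→b7/s1 VC-HIT; vc=[5]
#4 0x2b→b5/s1 VC-HIT; vc=[7]
#5 0x28→b5/s1 L1-HIT; vc=[7]
#6 0x3e→b7/s1 VC-HIT; vc=[5]
#7 0x29→b5/s1 VC-HIT; vc=[7]
#8 0x29→b5/s1 L1-HIT; vc=[7]
#9 0x3d→b7/s1 VC-HIT; vc=[5]
#10 0x3c→b7/s1 L1-HIT; vc=[5]
#11 0x39→b7/s1 L1-HIT; vc=[5]
#12 0x3e→b7/s1 L1-HIT; vc=[5]
#13 0x3c→b7/s1 L1-HIT; vc=[5]
#14 0x2a→b5/s1 VC-HIT; vc=[7]
#15 0x3c→b7/s1 VC-HIT; vc=[5]

MISSES = 2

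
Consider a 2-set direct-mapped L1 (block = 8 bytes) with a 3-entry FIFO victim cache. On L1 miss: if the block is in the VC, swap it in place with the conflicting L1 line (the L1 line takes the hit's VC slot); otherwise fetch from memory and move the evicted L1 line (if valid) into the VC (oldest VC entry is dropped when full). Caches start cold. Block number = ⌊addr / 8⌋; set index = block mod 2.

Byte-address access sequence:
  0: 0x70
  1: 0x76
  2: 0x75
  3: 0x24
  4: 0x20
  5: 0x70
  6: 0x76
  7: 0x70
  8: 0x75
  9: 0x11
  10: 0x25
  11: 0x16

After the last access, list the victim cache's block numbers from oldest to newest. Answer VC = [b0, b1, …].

VC = [4, 14]

  [0] addr=0x70 blk=14 s=0: MISS | VC []
  [1] addr=0x76 blk=14 s=0: L1-HIT | VC []
  [2] addr=0x75 blk=14 s=0: L1-HIT | VC []
  [3] addr=0x24 blk=4 s=0: MISS | VC [14]
  [4] addr=0x20 blk=4 s=0: L1-HIT | VC [14]
  [5] addr=0x70 blk=14 s=0: VC-HIT | VC [4]
  [6] addr=0x76 blk=14 s=0: L1-HIT | VC [4]
  [7] addr=0x70 blk=14 s=0: L1-HIT | VC [4]
  [8] addr=0x75 blk=14 s=0: L1-HIT | VC [4]
  [9] addr=0x11 blk=2 s=0: MISS | VC [4, 14]
  [10] addr=0x25 blk=4 s=0: VC-HIT | VC [2, 14]
  [11] addr=0x16 blk=2 s=0: VC-HIT | VC [4, 14]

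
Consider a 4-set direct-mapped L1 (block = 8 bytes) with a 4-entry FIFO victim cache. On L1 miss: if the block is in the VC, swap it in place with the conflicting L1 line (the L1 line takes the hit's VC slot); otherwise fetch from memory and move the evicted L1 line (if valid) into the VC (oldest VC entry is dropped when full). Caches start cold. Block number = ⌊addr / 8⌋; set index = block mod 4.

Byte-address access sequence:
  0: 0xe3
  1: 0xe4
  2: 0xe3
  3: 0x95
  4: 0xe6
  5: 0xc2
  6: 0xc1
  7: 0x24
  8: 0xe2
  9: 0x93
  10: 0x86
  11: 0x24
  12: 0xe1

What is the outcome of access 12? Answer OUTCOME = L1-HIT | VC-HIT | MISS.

0: 0xe3 (blk 28, set 0) → MISS  vc=[]
1: 0xe4 (blk 28, set 0) → L1-HIT  vc=[]
2: 0xe3 (blk 28, set 0) → L1-HIT  vc=[]
3: 0x95 (blk 18, set 2) → MISS  vc=[]
4: 0xe6 (blk 28, set 0) → L1-HIT  vc=[]
5: 0xc2 (blk 24, set 0) → MISS  vc=[28]
6: 0xc1 (blk 24, set 0) → L1-HIT  vc=[28]
7: 0x24 (blk 4, set 0) → MISS  vc=[28, 24]
8: 0xe2 (blk 28, set 0) → VC-HIT  vc=[4, 24]
9: 0x93 (blk 18, set 2) → L1-HIT  vc=[4, 24]
10: 0x86 (blk 16, set 0) → MISS  vc=[4, 24, 28]
11: 0x24 (blk 4, set 0) → VC-HIT  vc=[16, 24, 28]
12: 0xe1 (blk 28, set 0) → VC-HIT  vc=[16, 24, 4]

OUTCOME = VC-HIT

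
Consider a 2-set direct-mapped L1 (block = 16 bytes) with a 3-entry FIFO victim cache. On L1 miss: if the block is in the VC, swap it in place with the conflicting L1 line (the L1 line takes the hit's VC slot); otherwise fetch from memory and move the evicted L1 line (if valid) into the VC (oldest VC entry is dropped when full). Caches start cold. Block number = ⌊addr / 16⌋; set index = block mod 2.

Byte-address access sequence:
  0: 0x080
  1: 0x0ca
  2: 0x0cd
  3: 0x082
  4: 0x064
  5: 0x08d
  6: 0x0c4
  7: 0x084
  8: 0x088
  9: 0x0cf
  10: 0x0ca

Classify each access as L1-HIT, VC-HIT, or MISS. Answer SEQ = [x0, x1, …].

#0 0x80→b8/s0 MISS; vc=[]
#1 0xca→b12/s0 MISS; vc=[8]
#2 0xcd→b12/s0 L1-HIT; vc=[8]
#3 0x82→b8/s0 VC-HIT; vc=[12]
#4 0x64→b6/s0 MISS; vc=[12,8]
#5 0x8d→b8/s0 VC-HIT; vc=[12,6]
#6 0xc4→b12/s0 VC-HIT; vc=[8,6]
#7 0x84→b8/s0 VC-HIT; vc=[12,6]
#8 0x88→b8/s0 L1-HIT; vc=[12,6]
#9 0xcf→b12/s0 VC-HIT; vc=[8,6]
#10 0xca→b12/s0 L1-HIT; vc=[8,6]

SEQ = [MISS, MISS, L1-HIT, VC-HIT, MISS, VC-HIT, VC-HIT, VC-HIT, L1-HIT, VC-HIT, L1-HIT]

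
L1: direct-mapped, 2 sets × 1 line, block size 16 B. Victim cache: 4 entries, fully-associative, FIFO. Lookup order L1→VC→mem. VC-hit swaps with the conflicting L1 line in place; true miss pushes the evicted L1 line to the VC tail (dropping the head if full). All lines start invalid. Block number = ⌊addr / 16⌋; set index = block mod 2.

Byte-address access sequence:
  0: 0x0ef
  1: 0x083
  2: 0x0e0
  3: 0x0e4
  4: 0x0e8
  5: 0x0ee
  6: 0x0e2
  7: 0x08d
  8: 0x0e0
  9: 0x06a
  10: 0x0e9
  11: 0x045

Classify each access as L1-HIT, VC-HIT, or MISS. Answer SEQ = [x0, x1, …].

  [0] addr=0xef blk=14 s=0: MISS | VC []
  [1] addr=0x83 blk=8 s=0: MISS | VC [14]
  [2] addr=0xe0 blk=14 s=0: VC-HIT | VC [8]
  [3] addr=0xe4 blk=14 s=0: L1-HIT | VC [8]
  [4] addr=0xe8 blk=14 s=0: L1-HIT | VC [8]
  [5] addr=0xee blk=14 s=0: L1-HIT | VC [8]
  [6] addr=0xe2 blk=14 s=0: L1-HIT | VC [8]
  [7] addr=0x8d blk=8 s=0: VC-HIT | VC [14]
  [8] addr=0xe0 blk=14 s=0: VC-HIT | VC [8]
  [9] addr=0x6a blk=6 s=0: MISS | VC [8, 14]
  [10] addr=0xe9 blk=14 s=0: VC-HIT | VC [8, 6]
  [11] addr=0x45 blk=4 s=0: MISS | VC [8, 6, 14]

SEQ = [MISS, MISS, VC-HIT, L1-HIT, L1-HIT, L1-HIT, L1-HIT, VC-HIT, VC-HIT, MISS, VC-HIT, MISS]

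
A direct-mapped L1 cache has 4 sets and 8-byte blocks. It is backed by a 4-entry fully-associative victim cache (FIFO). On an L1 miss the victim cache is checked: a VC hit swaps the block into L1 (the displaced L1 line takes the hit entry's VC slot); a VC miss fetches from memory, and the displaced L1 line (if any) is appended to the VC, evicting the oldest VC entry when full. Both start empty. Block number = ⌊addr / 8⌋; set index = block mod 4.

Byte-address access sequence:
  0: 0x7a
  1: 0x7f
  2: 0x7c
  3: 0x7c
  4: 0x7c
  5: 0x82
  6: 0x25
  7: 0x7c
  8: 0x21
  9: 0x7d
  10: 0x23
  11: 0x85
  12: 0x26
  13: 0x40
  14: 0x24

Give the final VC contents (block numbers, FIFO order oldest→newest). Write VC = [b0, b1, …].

0: 0x7a (blk 15, set 3) → MISS  vc=[]
1: 0x7f (blk 15, set 3) → L1-HIT  vc=[]
2: 0x7c (blk 15, set 3) → L1-HIT  vc=[]
3: 0x7c (blk 15, set 3) → L1-HIT  vc=[]
4: 0x7c (blk 15, set 3) → L1-HIT  vc=[]
5: 0x82 (blk 16, set 0) → MISS  vc=[]
6: 0x25 (blk 4, set 0) → MISS  vc=[16]
7: 0x7c (blk 15, set 3) → L1-HIT  vc=[16]
8: 0x21 (blk 4, set 0) → L1-HIT  vc=[16]
9: 0x7d (blk 15, set 3) → L1-HIT  vc=[16]
10: 0x23 (blk 4, set 0) → L1-HIT  vc=[16]
11: 0x85 (blk 16, set 0) → VC-HIT  vc=[4]
12: 0x26 (blk 4, set 0) → VC-HIT  vc=[16]
13: 0x40 (blk 8, set 0) → MISS  vc=[16, 4]
14: 0x24 (blk 4, set 0) → VC-HIT  vc=[16, 8]

VC = [16, 8]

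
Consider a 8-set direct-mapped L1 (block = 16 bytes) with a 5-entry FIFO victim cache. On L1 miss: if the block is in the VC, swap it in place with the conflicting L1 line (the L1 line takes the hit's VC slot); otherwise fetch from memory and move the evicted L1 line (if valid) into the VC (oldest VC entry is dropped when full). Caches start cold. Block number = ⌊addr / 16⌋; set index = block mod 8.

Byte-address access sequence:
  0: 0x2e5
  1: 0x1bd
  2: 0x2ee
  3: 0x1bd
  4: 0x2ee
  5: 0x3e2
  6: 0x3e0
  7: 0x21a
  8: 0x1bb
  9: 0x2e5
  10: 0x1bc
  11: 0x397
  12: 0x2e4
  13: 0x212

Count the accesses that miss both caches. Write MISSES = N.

MISSES = 5

0: 0x2e5 (blk 46, set 6) → MISS  vc=[]
1: 0x1bd (blk 27, set 3) → MISS  vc=[]
2: 0x2ee (blk 46, set 6) → L1-HIT  vc=[]
3: 0x1bd (blk 27, set 3) → L1-HIT  vc=[]
4: 0x2ee (blk 46, set 6) → L1-HIT  vc=[]
5: 0x3e2 (blk 62, set 6) → MISS  vc=[46]
6: 0x3e0 (blk 62, set 6) → L1-HIT  vc=[46]
7: 0x21a (blk 33, set 1) → MISS  vc=[46]
8: 0x1bb (blk 27, set 3) → L1-HIT  vc=[46]
9: 0x2e5 (blk 46, set 6) → VC-HIT  vc=[62]
10: 0x1bc (blk 27, set 3) → L1-HIT  vc=[62]
11: 0x397 (blk 57, set 1) → MISS  vc=[62, 33]
12: 0x2e4 (blk 46, set 6) → L1-HIT  vc=[62, 33]
13: 0x212 (blk 33, set 1) → VC-HIT  vc=[62, 57]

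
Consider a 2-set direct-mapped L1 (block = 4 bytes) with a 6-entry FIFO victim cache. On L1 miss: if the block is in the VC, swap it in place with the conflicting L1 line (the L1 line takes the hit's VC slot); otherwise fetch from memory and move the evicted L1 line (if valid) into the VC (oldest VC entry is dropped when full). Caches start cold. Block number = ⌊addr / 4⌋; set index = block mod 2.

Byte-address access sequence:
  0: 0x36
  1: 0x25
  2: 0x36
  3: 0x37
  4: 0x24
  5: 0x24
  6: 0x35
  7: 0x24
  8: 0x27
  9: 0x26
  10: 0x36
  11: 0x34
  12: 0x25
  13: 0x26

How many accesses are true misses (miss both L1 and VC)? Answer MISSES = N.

#0 0x36→b13/s1 MISS; vc=[]
#1 0x25→b9/s1 MISS; vc=[13]
#2 0x36→b13/s1 VC-HIT; vc=[9]
#3 0x37→b13/s1 L1-HIT; vc=[9]
#4 0x24→b9/s1 VC-HIT; vc=[13]
#5 0x24→b9/s1 L1-HIT; vc=[13]
#6 0x35→b13/s1 VC-HIT; vc=[9]
#7 0x24→b9/s1 VC-HIT; vc=[13]
#8 0x27→b9/s1 L1-HIT; vc=[13]
#9 0x26→b9/s1 L1-HIT; vc=[13]
#10 0x36→b13/s1 VC-HIT; vc=[9]
#11 0x34→b13/s1 L1-HIT; vc=[9]
#12 0x25→b9/s1 VC-HIT; vc=[13]
#13 0x26→b9/s1 L1-HIT; vc=[13]

MISSES = 2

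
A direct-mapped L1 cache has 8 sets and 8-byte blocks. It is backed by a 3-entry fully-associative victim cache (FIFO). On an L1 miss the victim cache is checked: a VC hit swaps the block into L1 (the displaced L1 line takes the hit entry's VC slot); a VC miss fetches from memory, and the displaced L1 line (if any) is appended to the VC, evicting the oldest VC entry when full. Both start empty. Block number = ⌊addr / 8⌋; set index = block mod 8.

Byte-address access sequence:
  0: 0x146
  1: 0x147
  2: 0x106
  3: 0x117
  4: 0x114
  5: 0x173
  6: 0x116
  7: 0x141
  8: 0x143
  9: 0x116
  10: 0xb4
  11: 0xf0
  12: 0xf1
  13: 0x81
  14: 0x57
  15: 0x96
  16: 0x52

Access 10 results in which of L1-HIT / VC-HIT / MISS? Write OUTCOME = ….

#0 0x146→b40/s0 MISS; vc=[]
#1 0x147→b40/s0 L1-HIT; vc=[]
#2 0x106→b32/s0 MISS; vc=[40]
#3 0x117→b34/s2 MISS; vc=[40]
#4 0x114→b34/s2 L1-HIT; vc=[40]
#5 0x173→b46/s6 MISS; vc=[40]
#6 0x116→b34/s2 L1-HIT; vc=[40]
#7 0x141→b40/s0 VC-HIT; vc=[32]
#8 0x143→b40/s0 L1-HIT; vc=[32]
#9 0x116→b34/s2 L1-HIT; vc=[32]
#10 0xb4→b22/s6 MISS; vc=[32,46]
#11 0xf0→b30/s6 MISS; vc=[32,46,22]
#12 0xf1→b30/s6 L1-HIT; vc=[32,46,22]
#13 0x81→b16/s0 MISS; vc=[46,22,40]
#14 0x57→b10/s2 MISS; vc=[22,40,34]
#15 0x96→b18/s2 MISS; vc=[40,34,10]
#16 0x52→b10/s2 VC-HIT; vc=[40,34,18]

OUTCOME = MISS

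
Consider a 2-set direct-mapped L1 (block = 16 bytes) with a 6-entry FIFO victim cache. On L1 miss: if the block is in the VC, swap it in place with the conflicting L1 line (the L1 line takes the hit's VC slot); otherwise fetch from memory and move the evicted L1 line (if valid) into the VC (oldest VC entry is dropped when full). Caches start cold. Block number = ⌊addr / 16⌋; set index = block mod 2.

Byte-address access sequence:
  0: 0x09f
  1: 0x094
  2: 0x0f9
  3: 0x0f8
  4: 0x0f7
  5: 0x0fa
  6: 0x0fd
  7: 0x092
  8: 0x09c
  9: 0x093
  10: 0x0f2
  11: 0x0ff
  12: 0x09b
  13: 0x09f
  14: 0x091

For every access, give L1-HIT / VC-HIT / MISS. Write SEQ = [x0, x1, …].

SEQ = [MISS, L1-HIT, MISS, L1-HIT, L1-HIT, L1-HIT, L1-HIT, VC-HIT, L1-HIT, L1-HIT, VC-HIT, L1-HIT, VC-HIT, L1-HIT, L1-HIT]

0: 0x9f (blk 9, set 1) → MISS  vc=[]
1: 0x94 (blk 9, set 1) → L1-HIT  vc=[]
2: 0xf9 (blk 15, set 1) → MISS  vc=[9]
3: 0xf8 (blk 15, set 1) → L1-HIT  vc=[9]
4: 0xf7 (blk 15, set 1) → L1-HIT  vc=[9]
5: 0xfa (blk 15, set 1) → L1-HIT  vc=[9]
6: 0xfd (blk 15, set 1) → L1-HIT  vc=[9]
7: 0x92 (blk 9, set 1) → VC-HIT  vc=[15]
8: 0x9c (blk 9, set 1) → L1-HIT  vc=[15]
9: 0x93 (blk 9, set 1) → L1-HIT  vc=[15]
10: 0xf2 (blk 15, set 1) → VC-HIT  vc=[9]
11: 0xff (blk 15, set 1) → L1-HIT  vc=[9]
12: 0x9b (blk 9, set 1) → VC-HIT  vc=[15]
13: 0x9f (blk 9, set 1) → L1-HIT  vc=[15]
14: 0x91 (blk 9, set 1) → L1-HIT  vc=[15]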